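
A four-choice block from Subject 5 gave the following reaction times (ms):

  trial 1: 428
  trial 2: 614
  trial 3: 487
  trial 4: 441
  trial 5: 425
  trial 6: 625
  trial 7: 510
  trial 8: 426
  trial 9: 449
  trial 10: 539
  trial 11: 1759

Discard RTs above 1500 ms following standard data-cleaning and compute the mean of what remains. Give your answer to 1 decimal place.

494.4 ms

Excluded: 1759
Retained (n=10): Σ = 4944
Mean = 4944/10 = 494.4000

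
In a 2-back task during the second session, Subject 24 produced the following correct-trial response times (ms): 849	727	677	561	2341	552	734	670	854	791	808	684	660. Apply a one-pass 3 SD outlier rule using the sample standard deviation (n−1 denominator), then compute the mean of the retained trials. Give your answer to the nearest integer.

n = 13, ΣRT = 10908, M = 839.077
Σ(x−M)² = 2553686.92; s = √(2553686.92/12) = 461.310
Cutoffs: 839.077 ± 3·461.310 → [-544.9, 2223.0]
Outside: 2341 → excluded.
Retained (n=12): Σ = 8567, mean = 8567/12 = 713.917

714 ms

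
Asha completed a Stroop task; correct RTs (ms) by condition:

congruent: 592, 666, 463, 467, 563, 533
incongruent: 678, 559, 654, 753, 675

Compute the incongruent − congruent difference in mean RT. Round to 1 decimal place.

M(congruent) = 3284/6 = 547.333
M(incongruent) = 3319/5 = 663.800
Difference = 663.800 − 547.333 = 116.467 ms

116.5 ms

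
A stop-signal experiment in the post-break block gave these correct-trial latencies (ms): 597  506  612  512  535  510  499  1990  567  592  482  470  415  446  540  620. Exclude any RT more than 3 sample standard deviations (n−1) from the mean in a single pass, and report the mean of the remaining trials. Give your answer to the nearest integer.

527 ms

n = 16, ΣRT = 9893, M = 618.312
Σ(x−M)² = 2059911.44; s = √(2059911.44/15) = 370.577
Cutoffs: 618.312 ± 3·370.577 → [-493.4, 1730.0]
Outside: 1990 → excluded.
Retained (n=15): Σ = 7903, mean = 7903/15 = 526.867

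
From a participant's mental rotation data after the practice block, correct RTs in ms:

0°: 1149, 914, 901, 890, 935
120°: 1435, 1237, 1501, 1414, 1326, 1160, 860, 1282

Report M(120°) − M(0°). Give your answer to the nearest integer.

M(0°) = 4789/5 = 957.800
M(120°) = 10215/8 = 1276.875
Difference = 1276.875 − 957.800 = 319.075 ms

319 ms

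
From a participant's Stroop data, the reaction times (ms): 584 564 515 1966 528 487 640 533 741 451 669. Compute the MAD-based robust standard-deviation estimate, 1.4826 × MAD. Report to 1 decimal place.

112.7 ms

Sorted: 451, 487, 515, 528, 533, 564, 584, 640, 669, 741, 1966 → median = 564
|x − 564| sorted: 0, 20, 31, 36, 49, 76, 77, 105, 113, 177, 1402 → MAD = 76
Robust SD ≈ 1.4826 × 76 = 112.678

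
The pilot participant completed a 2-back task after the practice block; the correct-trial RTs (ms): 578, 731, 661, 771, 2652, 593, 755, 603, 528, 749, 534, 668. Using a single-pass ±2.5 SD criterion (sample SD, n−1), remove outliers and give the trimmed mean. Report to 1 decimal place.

n = 12, ΣRT = 9823, M = 818.583
Σ(x−M)² = 3748414.92; s = √(3748414.92/11) = 583.751
Cutoffs: 818.583 ± 2.5·583.751 → [-640.8, 2278.0]
Outside: 2652 → excluded.
Retained (n=11): Σ = 7171, mean = 7171/11 = 651.909

651.9 ms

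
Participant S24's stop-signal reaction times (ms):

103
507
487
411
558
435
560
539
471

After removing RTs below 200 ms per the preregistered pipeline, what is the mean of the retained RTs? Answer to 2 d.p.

496.00 ms

Excluded: 103
Retained (n=8): Σ = 3968
Mean = 3968/8 = 496.0000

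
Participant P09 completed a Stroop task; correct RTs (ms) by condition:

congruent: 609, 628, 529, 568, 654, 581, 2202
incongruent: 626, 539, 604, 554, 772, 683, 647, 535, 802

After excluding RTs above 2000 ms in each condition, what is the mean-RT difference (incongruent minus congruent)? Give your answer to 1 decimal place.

congruent: exclude 2202
M(congruent) = 3569/6 = 594.833
M(incongruent) = 5762/9 = 640.222
Difference = 640.222 − 594.833 = 45.389 ms

45.4 ms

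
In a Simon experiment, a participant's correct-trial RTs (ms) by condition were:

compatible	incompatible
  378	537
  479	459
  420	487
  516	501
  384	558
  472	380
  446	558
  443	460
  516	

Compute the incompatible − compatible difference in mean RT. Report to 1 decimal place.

42.1 ms

M(compatible) = 4054/9 = 450.444
M(incompatible) = 3940/8 = 492.500
Difference = 492.500 − 450.444 = 42.056 ms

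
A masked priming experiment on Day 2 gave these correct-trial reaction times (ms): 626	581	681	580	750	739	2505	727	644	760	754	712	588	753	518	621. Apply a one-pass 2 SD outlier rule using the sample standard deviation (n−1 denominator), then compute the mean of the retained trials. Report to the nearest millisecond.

n = 16, ΣRT = 12539, M = 783.688
Σ(x−M)² = 3249629.44; s = √(3249629.44/15) = 465.448
Cutoffs: 783.688 ± 2·465.448 → [-147.2, 1714.6]
Outside: 2505 → excluded.
Retained (n=15): Σ = 10034, mean = 10034/15 = 668.933

669 ms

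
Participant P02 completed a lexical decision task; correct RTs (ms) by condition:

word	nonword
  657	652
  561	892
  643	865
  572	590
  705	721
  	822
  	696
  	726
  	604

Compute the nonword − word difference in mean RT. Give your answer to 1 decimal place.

M(word) = 3138/5 = 627.600
M(nonword) = 6568/9 = 729.778
Difference = 729.778 − 627.600 = 102.178 ms

102.2 ms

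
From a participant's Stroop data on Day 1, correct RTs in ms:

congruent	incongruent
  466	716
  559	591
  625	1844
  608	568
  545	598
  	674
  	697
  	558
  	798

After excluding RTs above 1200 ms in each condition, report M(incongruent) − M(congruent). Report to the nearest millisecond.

incongruent: exclude 1844
M(congruent) = 2803/5 = 560.600
M(incongruent) = 5200/8 = 650.000
Difference = 650.000 − 560.600 = 89.400 ms

89 ms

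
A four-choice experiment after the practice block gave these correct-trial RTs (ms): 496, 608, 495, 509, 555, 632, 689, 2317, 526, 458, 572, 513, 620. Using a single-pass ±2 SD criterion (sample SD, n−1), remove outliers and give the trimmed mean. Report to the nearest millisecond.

556 ms

n = 13, ΣRT = 8990, M = 691.538
Σ(x−M)² = 2914707.23; s = √(2914707.23/12) = 492.841
Cutoffs: 691.538 ± 2·492.841 → [-294.1, 1677.2]
Outside: 2317 → excluded.
Retained (n=12): Σ = 6673, mean = 6673/12 = 556.083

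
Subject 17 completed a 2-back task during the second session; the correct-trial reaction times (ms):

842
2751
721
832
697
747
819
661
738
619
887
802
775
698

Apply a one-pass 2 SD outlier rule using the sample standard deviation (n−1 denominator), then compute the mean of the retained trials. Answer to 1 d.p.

756.8 ms

n = 14, ΣRT = 12589, M = 899.214
Σ(x−M)² = 3765928.36; s = √(3765928.36/13) = 538.226
Cutoffs: 899.214 ± 2·538.226 → [-177.2, 1975.7]
Outside: 2751 → excluded.
Retained (n=13): Σ = 9838, mean = 9838/13 = 756.769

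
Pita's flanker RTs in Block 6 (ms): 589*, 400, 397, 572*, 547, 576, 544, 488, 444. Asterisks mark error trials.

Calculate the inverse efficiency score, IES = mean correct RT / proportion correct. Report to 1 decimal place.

623.8 ms

Correct trials (n=7): 400, 397, 547, 576, 544, 488, 444
Mean correct RT = 3396/7 = 485.1429 ms
Proportion correct = 7/9
IES = 485.1429 / (7/9) = 623.755 ms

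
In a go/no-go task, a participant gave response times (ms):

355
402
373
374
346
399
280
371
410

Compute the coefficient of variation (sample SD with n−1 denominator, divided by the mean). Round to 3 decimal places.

n = 9, Σ = 3310, M = 367.7778
Σ(x−M)² = 12347.556; s = √(12347.556/8) = 39.2867
CV = 39.2867 / 367.7778 = 0.10682

0.107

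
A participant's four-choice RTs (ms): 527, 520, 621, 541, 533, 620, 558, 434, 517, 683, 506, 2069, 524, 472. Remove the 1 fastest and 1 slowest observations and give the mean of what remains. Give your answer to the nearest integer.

552 ms

Sorted: 434, 472, 506, 517, 520, 524, 527, 533, 541, 558, 620, 621, 683, 2069
Drop lowest 1 (434) and highest 1 (2069)
Remaining (n=12): Σ = 6622, mean = 6622/12 = 551.833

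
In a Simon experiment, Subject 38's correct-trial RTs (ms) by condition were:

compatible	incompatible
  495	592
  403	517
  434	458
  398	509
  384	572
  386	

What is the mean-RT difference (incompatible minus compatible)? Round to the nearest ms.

M(compatible) = 2500/6 = 416.667
M(incompatible) = 2648/5 = 529.600
Difference = 529.600 − 416.667 = 112.933 ms

113 ms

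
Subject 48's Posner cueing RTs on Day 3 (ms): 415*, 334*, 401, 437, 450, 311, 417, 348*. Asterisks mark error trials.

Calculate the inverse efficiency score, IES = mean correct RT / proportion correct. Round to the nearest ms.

Correct trials (n=5): 401, 437, 450, 311, 417
Mean correct RT = 2016/5 = 403.2000 ms
Proportion correct = 5/8
IES = 403.2000 / (5/8) = 645.120 ms

645 ms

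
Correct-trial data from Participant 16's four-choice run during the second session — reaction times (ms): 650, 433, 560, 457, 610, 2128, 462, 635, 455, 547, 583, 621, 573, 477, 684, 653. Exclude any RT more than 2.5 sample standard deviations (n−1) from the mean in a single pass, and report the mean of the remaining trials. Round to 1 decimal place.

n = 16, ΣRT = 10528, M = 658.000
Σ(x−M)² = 2404054.00; s = √(2404054.00/15) = 400.338
Cutoffs: 658.000 ± 2.5·400.338 → [-342.8, 1658.8]
Outside: 2128 → excluded.
Retained (n=15): Σ = 8400, mean = 8400/15 = 560.000

560.0 ms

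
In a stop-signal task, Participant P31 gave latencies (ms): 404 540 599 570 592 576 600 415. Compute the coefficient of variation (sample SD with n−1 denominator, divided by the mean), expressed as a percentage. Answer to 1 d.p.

15.1%

n = 8, Σ = 4296, M = 537.0000
Σ(x−M)² = 46030.000; s = √(46030.000/7) = 81.0908
CV = 81.0908 / 537.0000 = 0.15101 = 15.101%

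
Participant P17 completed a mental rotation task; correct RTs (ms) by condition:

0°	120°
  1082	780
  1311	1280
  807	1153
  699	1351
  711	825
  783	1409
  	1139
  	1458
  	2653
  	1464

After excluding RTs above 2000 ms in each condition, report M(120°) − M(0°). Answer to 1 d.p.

307.7 ms

120°: exclude 2653
M(0°) = 5393/6 = 898.833
M(120°) = 10859/9 = 1206.556
Difference = 1206.556 − 898.833 = 307.722 ms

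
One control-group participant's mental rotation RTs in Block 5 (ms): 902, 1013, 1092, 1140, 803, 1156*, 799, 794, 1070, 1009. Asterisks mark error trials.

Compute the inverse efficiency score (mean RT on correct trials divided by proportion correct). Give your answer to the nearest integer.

Correct trials (n=9): 902, 1013, 1092, 1140, 803, 799, 794, 1070, 1009
Mean correct RT = 8622/9 = 958.0000 ms
Proportion correct = 9/10
IES = 958.0000 / (9/10) = 1064.444 ms

1064 ms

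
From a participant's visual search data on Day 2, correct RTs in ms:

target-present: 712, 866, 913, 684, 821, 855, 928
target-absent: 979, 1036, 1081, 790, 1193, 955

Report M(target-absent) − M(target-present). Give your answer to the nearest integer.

M(target-present) = 5779/7 = 825.571
M(target-absent) = 6034/6 = 1005.667
Difference = 1005.667 − 825.571 = 180.095 ms

180 ms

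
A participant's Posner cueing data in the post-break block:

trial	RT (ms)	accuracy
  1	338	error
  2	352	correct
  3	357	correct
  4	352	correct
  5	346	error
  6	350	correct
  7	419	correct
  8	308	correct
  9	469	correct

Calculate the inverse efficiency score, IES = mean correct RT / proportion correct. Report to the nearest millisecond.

Correct trials (n=7): 352, 357, 352, 350, 419, 308, 469
Mean correct RT = 2607/7 = 372.4286 ms
Proportion correct = 7/9
IES = 372.4286 / (7/9) = 478.837 ms

479 ms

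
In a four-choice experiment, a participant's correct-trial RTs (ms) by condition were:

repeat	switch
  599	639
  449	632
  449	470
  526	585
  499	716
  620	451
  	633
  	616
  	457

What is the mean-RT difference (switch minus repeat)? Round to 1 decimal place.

54.0 ms

M(repeat) = 3142/6 = 523.667
M(switch) = 5199/9 = 577.667
Difference = 577.667 − 523.667 = 54.000 ms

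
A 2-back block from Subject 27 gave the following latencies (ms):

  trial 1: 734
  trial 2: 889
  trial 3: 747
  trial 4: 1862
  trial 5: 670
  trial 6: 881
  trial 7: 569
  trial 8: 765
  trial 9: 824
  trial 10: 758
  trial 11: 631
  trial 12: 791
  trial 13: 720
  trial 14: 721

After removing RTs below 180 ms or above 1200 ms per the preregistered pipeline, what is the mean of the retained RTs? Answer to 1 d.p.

Excluded: 1862
Retained (n=13): Σ = 9700
Mean = 9700/13 = 746.1538

746.2 ms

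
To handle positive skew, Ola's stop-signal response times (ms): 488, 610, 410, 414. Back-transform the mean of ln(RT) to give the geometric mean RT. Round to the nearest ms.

474 ms

ln(RT): 6.1903, 6.4135, 6.0162, 6.0259
Mean ln(RT) = 24.6458/4 = 6.16145
Geometric mean = exp(6.16145) = 474.11 ms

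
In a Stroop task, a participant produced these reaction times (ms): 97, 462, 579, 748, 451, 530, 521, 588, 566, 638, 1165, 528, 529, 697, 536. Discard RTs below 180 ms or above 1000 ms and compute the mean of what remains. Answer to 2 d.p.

567.15 ms

Excluded: 97, 1165
Retained (n=13): Σ = 7373
Mean = 7373/13 = 567.1538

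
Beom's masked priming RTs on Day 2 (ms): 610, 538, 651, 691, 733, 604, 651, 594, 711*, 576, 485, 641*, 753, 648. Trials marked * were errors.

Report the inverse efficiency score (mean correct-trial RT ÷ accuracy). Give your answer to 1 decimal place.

732.5 ms

Correct trials (n=12): 610, 538, 651, 691, 733, 604, 651, 594, 576, 485, 753, 648
Mean correct RT = 7534/12 = 627.8333 ms
Proportion correct = 12/14
IES = 627.8333 / (12/14) = 732.472 ms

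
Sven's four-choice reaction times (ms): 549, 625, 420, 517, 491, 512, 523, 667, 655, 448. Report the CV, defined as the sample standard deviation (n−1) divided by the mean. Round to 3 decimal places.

0.155

n = 10, Σ = 5407, M = 540.7000
Σ(x−M)² = 63522.100; s = √(63522.100/9) = 84.0120
CV = 84.0120 / 540.7000 = 0.15538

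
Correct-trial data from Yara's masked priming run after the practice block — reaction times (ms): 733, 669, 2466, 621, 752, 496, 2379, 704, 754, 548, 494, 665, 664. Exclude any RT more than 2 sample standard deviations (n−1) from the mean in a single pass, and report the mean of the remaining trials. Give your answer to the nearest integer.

n = 13, ΣRT = 11945, M = 918.846
Σ(x−M)² = 5438783.69; s = √(5438783.69/12) = 673.225
Cutoffs: 918.846 ± 2·673.225 → [-427.6, 2265.3]
Outside: 2379, 2466 → excluded.
Retained (n=11): Σ = 7100, mean = 7100/11 = 645.455

645 ms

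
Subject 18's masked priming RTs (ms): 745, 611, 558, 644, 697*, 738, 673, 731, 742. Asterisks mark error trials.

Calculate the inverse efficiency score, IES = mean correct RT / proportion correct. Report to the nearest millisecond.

765 ms

Correct trials (n=8): 745, 611, 558, 644, 738, 673, 731, 742
Mean correct RT = 5442/8 = 680.2500 ms
Proportion correct = 8/9
IES = 680.2500 / (8/9) = 765.281 ms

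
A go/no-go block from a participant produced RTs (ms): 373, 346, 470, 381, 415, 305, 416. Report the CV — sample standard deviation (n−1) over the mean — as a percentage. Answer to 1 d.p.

13.8%

n = 7, Σ = 2706, M = 386.5714
Σ(x−M)² = 17149.714; s = √(17149.714/6) = 53.4629
CV = 53.4629 / 386.5714 = 0.13830 = 13.830%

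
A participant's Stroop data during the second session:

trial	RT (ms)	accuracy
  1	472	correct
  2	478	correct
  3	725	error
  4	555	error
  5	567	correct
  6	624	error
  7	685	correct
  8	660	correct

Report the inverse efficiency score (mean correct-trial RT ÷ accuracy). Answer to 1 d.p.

Correct trials (n=5): 472, 478, 567, 685, 660
Mean correct RT = 2862/5 = 572.4000 ms
Proportion correct = 5/8
IES = 572.4000 / (5/8) = 915.840 ms

915.8 ms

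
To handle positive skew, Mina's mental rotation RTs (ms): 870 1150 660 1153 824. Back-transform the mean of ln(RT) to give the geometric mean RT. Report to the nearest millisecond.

ln(RT): 6.7685, 7.0475, 6.4922, 7.0501, 6.7142
Mean ln(RT) = 34.0725/5 = 6.81451
Geometric mean = exp(6.81451) = 910.97 ms

911 ms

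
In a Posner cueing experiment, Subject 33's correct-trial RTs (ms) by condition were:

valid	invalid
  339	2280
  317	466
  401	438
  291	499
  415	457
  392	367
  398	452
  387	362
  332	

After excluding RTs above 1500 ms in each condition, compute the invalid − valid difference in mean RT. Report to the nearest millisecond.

invalid: exclude 2280
M(valid) = 3272/9 = 363.556
M(invalid) = 3041/7 = 434.429
Difference = 434.429 − 363.556 = 70.873 ms

71 ms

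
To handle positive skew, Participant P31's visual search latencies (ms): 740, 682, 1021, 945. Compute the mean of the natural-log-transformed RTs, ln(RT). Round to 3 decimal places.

6.728

ln(RT): 6.6067, 6.5250, 6.9285, 6.8512
Σ ln(RT) = 26.9114
Mean = 26.9114/4 = 6.72785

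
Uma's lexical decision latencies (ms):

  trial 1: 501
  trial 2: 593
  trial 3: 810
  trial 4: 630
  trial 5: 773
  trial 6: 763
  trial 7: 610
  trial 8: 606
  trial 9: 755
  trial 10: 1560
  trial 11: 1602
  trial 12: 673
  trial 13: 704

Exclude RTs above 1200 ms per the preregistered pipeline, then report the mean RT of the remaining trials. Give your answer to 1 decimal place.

Excluded: 1560, 1602
Retained (n=11): Σ = 7418
Mean = 7418/11 = 674.3636

674.4 ms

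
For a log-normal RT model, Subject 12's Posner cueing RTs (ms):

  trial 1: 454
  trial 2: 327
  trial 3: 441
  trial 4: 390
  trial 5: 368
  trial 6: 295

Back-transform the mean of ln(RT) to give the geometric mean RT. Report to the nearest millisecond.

375 ms

ln(RT): 6.1181, 5.7900, 6.0890, 5.9661, 5.9081, 5.6870
Mean ln(RT) = 35.5583/6 = 5.92638
Geometric mean = exp(5.92638) = 374.80 ms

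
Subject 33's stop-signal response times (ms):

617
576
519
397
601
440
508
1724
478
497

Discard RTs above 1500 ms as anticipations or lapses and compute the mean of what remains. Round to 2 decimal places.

514.78 ms

Excluded: 1724
Retained (n=9): Σ = 4633
Mean = 4633/9 = 514.7778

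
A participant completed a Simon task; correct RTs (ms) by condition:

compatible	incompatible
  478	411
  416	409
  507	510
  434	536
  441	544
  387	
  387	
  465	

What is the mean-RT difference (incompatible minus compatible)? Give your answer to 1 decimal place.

M(compatible) = 3515/8 = 439.375
M(incompatible) = 2410/5 = 482.000
Difference = 482.000 − 439.375 = 42.625 ms

42.6 ms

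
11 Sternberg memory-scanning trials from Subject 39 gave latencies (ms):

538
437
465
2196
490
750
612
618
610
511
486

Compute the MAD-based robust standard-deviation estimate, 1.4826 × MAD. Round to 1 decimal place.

Sorted: 437, 465, 486, 490, 511, 538, 610, 612, 618, 750, 2196 → median = 538
|x − 538| sorted: 0, 27, 48, 52, 72, 73, 74, 80, 101, 212, 1658 → MAD = 73
Robust SD ≈ 1.4826 × 73 = 108.230

108.2 ms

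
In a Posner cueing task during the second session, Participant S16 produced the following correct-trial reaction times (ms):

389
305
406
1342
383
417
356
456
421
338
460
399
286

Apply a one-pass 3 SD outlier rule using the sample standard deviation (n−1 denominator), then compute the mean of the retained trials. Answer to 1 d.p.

n = 13, ΣRT = 5958, M = 458.308
Σ(x−M)² = 878880.77; s = √(878880.77/12) = 270.629
Cutoffs: 458.308 ± 3·270.629 → [-353.6, 1270.2]
Outside: 1342 → excluded.
Retained (n=12): Σ = 4616, mean = 4616/12 = 384.667

384.7 ms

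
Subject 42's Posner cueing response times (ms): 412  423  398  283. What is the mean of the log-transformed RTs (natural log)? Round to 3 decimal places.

ln(RT): 6.0210, 6.0474, 5.9865, 5.6454
Σ ln(RT) = 23.7003
Mean = 23.7003/4 = 5.92507

5.925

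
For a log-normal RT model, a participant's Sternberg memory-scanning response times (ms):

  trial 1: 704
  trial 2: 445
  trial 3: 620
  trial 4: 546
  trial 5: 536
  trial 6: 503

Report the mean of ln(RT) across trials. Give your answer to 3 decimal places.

6.315

ln(RT): 6.5568, 6.0981, 6.4297, 6.3026, 6.2841, 6.2206
Σ ln(RT) = 37.8919
Mean = 37.8919/6 = 6.31532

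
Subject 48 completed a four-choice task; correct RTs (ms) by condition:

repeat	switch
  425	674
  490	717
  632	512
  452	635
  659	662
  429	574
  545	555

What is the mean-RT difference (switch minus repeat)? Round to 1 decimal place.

M(repeat) = 3632/7 = 518.857
M(switch) = 4329/7 = 618.429
Difference = 618.429 − 518.857 = 99.571 ms

99.6 ms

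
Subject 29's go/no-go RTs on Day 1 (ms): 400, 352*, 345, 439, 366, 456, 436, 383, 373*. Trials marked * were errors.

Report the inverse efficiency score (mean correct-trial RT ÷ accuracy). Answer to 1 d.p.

518.9 ms

Correct trials (n=7): 400, 345, 439, 366, 456, 436, 383
Mean correct RT = 2825/7 = 403.5714 ms
Proportion correct = 7/9
IES = 403.5714 / (7/9) = 518.878 ms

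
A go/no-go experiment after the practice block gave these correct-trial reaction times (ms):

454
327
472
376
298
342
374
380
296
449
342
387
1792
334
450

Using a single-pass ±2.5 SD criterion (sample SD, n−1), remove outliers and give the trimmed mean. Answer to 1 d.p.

377.2 ms

n = 15, ΣRT = 7073, M = 471.533
Σ(x−M)² = 1913363.73; s = √(1913363.73/14) = 369.687
Cutoffs: 471.533 ± 2.5·369.687 → [-452.7, 1395.8]
Outside: 1792 → excluded.
Retained (n=14): Σ = 5281, mean = 5281/14 = 377.214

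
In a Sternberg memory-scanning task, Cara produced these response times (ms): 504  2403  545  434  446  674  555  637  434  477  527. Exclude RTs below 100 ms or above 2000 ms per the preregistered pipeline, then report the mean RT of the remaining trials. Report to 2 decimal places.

Excluded: 2403
Retained (n=10): Σ = 5233
Mean = 5233/10 = 523.3000

523.30 ms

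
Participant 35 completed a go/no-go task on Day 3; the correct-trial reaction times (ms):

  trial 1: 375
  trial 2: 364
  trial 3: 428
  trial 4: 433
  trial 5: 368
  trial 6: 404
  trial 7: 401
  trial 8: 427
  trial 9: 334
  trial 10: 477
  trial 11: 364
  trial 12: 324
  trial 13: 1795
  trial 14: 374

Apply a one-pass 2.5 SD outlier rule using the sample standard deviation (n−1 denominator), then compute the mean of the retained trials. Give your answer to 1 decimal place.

390.2 ms

n = 14, ΣRT = 6868, M = 490.571
Σ(x−M)² = 1854777.43; s = √(1854777.43/13) = 377.724
Cutoffs: 490.571 ± 2.5·377.724 → [-453.7, 1434.9]
Outside: 1795 → excluded.
Retained (n=13): Σ = 5073, mean = 5073/13 = 390.231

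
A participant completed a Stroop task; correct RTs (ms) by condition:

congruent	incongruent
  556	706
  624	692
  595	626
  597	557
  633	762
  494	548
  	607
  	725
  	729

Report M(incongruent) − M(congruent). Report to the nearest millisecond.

78 ms

M(congruent) = 3499/6 = 583.167
M(incongruent) = 5952/9 = 661.333
Difference = 661.333 − 583.167 = 78.167 ms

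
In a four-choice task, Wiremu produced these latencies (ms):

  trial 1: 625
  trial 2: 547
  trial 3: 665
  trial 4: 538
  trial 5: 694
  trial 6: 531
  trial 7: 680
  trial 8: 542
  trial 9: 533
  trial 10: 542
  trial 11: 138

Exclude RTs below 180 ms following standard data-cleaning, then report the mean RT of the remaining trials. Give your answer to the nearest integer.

590 ms

Excluded: 138
Retained (n=10): Σ = 5897
Mean = 5897/10 = 589.7000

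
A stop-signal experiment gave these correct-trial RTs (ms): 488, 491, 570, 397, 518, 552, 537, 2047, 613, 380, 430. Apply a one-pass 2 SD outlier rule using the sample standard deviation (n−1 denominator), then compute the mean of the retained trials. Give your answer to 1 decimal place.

n = 11, ΣRT = 7023, M = 638.455
Σ(x−M)² = 2234542.73; s = √(2234542.73/10) = 472.710
Cutoffs: 638.455 ± 2·472.710 → [-307.0, 1583.9]
Outside: 2047 → excluded.
Retained (n=10): Σ = 4976, mean = 4976/10 = 497.600

497.6 ms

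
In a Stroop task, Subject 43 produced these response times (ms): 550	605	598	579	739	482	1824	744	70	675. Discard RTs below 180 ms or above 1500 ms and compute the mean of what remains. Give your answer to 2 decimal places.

621.50 ms

Excluded: 70, 1824
Retained (n=8): Σ = 4972
Mean = 4972/8 = 621.5000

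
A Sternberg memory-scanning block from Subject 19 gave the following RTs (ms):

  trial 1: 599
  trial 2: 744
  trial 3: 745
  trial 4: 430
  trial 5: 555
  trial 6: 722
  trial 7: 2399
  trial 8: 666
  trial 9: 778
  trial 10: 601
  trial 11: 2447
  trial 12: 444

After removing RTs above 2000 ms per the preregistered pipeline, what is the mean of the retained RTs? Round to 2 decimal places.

628.40 ms

Excluded: 2399, 2447
Retained (n=10): Σ = 6284
Mean = 6284/10 = 628.4000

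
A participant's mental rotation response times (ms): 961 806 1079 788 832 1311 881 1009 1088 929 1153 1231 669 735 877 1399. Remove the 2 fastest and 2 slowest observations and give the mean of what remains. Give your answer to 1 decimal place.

969.5 ms

Sorted: 669, 735, 788, 806, 832, 877, 881, 929, 961, 1009, 1079, 1088, 1153, 1231, 1311, 1399
Drop lowest 2 (669, 735) and highest 2 (1311, 1399)
Remaining (n=12): Σ = 11634, mean = 11634/12 = 969.500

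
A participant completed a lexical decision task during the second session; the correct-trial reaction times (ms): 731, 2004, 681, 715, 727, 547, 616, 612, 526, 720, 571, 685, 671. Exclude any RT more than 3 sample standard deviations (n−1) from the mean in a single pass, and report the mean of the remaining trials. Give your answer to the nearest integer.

650 ms

n = 13, ΣRT = 9806, M = 754.308
Σ(x−M)² = 1750942.77; s = √(1750942.77/12) = 381.984
Cutoffs: 754.308 ± 3·381.984 → [-391.6, 1900.3]
Outside: 2004 → excluded.
Retained (n=12): Σ = 7802, mean = 7802/12 = 650.167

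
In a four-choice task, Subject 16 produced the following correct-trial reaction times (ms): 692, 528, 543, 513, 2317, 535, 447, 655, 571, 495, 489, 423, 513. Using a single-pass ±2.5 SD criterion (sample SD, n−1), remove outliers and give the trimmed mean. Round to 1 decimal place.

533.7 ms

n = 13, ΣRT = 8721, M = 670.846
Σ(x−M)² = 3001049.69; s = √(3001049.69/12) = 500.087
Cutoffs: 670.846 ± 2.5·500.087 → [-579.4, 1921.1]
Outside: 2317 → excluded.
Retained (n=12): Σ = 6404, mean = 6404/12 = 533.667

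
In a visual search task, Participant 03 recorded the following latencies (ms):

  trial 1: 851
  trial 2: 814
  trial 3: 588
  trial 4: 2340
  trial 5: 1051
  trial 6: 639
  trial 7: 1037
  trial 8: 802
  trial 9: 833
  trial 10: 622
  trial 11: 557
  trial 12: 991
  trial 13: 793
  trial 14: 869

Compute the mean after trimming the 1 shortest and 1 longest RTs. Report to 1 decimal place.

Sorted: 557, 588, 622, 639, 793, 802, 814, 833, 851, 869, 991, 1037, 1051, 2340
Drop lowest 1 (557) and highest 1 (2340)
Remaining (n=12): Σ = 9890, mean = 9890/12 = 824.167

824.2 ms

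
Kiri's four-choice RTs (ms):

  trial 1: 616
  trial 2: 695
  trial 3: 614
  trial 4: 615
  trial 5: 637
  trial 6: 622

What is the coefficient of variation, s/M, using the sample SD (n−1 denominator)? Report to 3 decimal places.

0.050

n = 6, Σ = 3799, M = 633.1667
Σ(x−M)² = 4954.833; s = √(4954.833/5) = 31.4796
CV = 31.4796 / 633.1667 = 0.04972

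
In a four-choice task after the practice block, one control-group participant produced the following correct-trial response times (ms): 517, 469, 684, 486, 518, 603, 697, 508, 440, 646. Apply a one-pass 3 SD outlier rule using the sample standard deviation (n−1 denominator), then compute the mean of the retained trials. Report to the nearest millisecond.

n = 10, ΣRT = 5568, M = 556.800
Σ(x−M)² = 77761.60; s = √(77761.60/9) = 92.953
Cutoffs: 556.800 ± 3·92.953 → [277.9, 835.7]
No RTs fall outside the cutoffs; all 10 retained. Mean = 5568/10 = 556.800

557 ms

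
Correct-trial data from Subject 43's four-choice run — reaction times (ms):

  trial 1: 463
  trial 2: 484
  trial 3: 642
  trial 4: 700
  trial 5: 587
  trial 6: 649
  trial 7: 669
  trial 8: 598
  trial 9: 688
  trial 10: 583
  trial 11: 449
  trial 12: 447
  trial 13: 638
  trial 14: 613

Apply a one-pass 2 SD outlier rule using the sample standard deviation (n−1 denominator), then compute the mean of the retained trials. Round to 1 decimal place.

586.4 ms

n = 14, ΣRT = 8210, M = 586.429
Σ(x−M)² = 104601.43; s = √(104601.43/13) = 89.701
Cutoffs: 586.429 ± 2·89.701 → [407.0, 765.8]
No RTs fall outside the cutoffs; all 14 retained. Mean = 8210/14 = 586.429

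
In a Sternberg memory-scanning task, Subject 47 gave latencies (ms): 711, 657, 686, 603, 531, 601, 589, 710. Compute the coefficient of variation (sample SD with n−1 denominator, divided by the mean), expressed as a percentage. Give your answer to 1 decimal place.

n = 8, Σ = 5088, M = 636.0000
Σ(x−M)² = 29590.000; s = √(29590.000/7) = 65.0165
CV = 65.0165 / 636.0000 = 0.10223 = 10.223%

10.2%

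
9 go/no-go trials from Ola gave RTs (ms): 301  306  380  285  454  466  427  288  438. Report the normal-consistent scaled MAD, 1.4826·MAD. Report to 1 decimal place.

109.7 ms

Sorted: 285, 288, 301, 306, 380, 427, 438, 454, 466 → median = 380
|x − 380| sorted: 0, 47, 58, 74, 74, 79, 86, 92, 95 → MAD = 74
Robust SD ≈ 1.4826 × 74 = 109.712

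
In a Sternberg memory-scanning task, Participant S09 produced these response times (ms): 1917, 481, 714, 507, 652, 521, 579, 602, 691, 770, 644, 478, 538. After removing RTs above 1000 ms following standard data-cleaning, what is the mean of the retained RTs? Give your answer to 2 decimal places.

Excluded: 1917
Retained (n=12): Σ = 7177
Mean = 7177/12 = 598.0833

598.08 ms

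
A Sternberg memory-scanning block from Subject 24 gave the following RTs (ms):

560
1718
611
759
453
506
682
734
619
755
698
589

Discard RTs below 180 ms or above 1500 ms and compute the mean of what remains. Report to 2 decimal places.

633.27 ms

Excluded: 1718
Retained (n=11): Σ = 6966
Mean = 6966/11 = 633.2727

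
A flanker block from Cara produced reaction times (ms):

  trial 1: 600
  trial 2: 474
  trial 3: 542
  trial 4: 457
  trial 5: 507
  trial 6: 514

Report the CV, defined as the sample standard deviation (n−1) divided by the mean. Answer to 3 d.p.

0.099

n = 6, Σ = 3094, M = 515.6667
Σ(x−M)² = 13061.333; s = √(13061.333/5) = 51.1103
CV = 51.1103 / 515.6667 = 0.09912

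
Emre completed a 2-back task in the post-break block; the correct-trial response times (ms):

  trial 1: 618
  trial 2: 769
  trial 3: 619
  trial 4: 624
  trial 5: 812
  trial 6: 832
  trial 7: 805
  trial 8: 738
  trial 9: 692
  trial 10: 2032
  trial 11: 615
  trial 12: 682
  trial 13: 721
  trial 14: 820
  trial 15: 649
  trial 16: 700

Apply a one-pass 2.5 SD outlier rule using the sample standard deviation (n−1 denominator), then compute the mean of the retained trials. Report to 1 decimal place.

n = 16, ΣRT = 12728, M = 795.500
Σ(x−M)² = 1719614.00; s = √(1719614.00/15) = 338.587
Cutoffs: 795.500 ± 2.5·338.587 → [-51.0, 1642.0]
Outside: 2032 → excluded.
Retained (n=15): Σ = 10696, mean = 10696/15 = 713.067

713.1 ms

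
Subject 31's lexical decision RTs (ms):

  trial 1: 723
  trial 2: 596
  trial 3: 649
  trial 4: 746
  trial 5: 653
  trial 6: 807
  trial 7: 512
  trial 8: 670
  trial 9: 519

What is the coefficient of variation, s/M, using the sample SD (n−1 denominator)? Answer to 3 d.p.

0.152

n = 9, Σ = 5875, M = 652.7778
Σ(x−M)² = 78655.556; s = √(78655.556/8) = 99.1562
CV = 99.1562 / 652.7778 = 0.15190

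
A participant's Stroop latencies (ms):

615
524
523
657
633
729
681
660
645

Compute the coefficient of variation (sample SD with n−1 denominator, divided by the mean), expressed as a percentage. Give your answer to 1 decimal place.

10.8%

n = 9, Σ = 5667, M = 629.6667
Σ(x−M)² = 37174.000; s = √(37174.000/8) = 68.1671
CV = 68.1671 / 629.6667 = 0.10826 = 10.826%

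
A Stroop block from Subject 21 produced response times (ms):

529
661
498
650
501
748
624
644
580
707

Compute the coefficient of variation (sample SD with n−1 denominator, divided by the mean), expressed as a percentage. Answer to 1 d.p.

n = 10, Σ = 6142, M = 614.2000
Σ(x−M)² = 65715.600; s = √(65715.600/9) = 85.4502
CV = 85.4502 / 614.2000 = 0.13912 = 13.912%

13.9%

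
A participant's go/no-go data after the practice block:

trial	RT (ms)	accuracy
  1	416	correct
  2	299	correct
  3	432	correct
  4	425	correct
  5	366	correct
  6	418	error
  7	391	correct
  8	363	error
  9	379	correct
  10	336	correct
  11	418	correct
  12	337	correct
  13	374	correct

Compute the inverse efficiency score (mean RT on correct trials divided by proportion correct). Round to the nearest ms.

448 ms

Correct trials (n=11): 416, 299, 432, 425, 366, 391, 379, 336, 418, 337, 374
Mean correct RT = 4173/11 = 379.3636 ms
Proportion correct = 11/13
IES = 379.3636 / (11/13) = 448.339 ms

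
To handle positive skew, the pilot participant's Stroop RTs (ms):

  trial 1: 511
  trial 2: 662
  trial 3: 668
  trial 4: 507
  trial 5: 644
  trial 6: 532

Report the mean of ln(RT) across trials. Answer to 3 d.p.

6.368

ln(RT): 6.2364, 6.4953, 6.5043, 6.2285, 6.4677, 6.2766
Σ ln(RT) = 38.2088
Mean = 38.2088/6 = 6.36813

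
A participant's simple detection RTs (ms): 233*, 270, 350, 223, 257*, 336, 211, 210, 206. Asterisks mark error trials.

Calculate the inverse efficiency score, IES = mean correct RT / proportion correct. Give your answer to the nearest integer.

332 ms

Correct trials (n=7): 270, 350, 223, 336, 211, 210, 206
Mean correct RT = 1806/7 = 258.0000 ms
Proportion correct = 7/9
IES = 258.0000 / (7/9) = 331.714 ms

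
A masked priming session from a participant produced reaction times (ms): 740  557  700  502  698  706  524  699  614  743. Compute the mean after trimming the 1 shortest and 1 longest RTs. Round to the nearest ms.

655 ms

Sorted: 502, 524, 557, 614, 698, 699, 700, 706, 740, 743
Drop lowest 1 (502) and highest 1 (743)
Remaining (n=8): Σ = 5238, mean = 5238/8 = 654.750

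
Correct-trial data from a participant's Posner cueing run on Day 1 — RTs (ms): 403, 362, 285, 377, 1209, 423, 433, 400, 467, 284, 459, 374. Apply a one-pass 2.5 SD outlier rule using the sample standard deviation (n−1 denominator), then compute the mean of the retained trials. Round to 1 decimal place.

n = 12, ΣRT = 5476, M = 456.333
Σ(x−M)² = 655326.67; s = √(655326.67/11) = 244.080
Cutoffs: 456.333 ± 2.5·244.080 → [-153.9, 1066.5]
Outside: 1209 → excluded.
Retained (n=11): Σ = 4267, mean = 4267/11 = 387.909

387.9 ms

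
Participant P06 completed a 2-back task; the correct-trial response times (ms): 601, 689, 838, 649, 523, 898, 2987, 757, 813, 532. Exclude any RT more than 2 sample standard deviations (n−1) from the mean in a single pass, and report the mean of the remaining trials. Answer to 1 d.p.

n = 10, ΣRT = 9287, M = 928.700
Σ(x−M)² = 4853674.10; s = √(4853674.10/9) = 734.369
Cutoffs: 928.700 ± 2·734.369 → [-540.0, 2397.4]
Outside: 2987 → excluded.
Retained (n=9): Σ = 6300, mean = 6300/9 = 700.000

700.0 ms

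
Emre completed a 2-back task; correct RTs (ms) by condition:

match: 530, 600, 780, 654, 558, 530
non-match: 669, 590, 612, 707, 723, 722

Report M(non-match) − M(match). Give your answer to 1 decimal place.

61.8 ms

M(match) = 3652/6 = 608.667
M(non-match) = 4023/6 = 670.500
Difference = 670.500 − 608.667 = 61.833 ms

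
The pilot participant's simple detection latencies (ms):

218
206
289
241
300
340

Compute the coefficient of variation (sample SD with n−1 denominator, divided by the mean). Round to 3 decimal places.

0.197

n = 6, Σ = 1594, M = 265.6667
Σ(x−M)² = 13689.333; s = √(13689.333/5) = 52.3246
CV = 52.3246 / 265.6667 = 0.19696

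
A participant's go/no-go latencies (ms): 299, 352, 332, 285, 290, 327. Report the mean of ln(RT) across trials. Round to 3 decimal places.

5.747

ln(RT): 5.7004, 5.8636, 5.8051, 5.6525, 5.6699, 5.7900
Σ ln(RT) = 34.4815
Mean = 34.4815/6 = 5.74692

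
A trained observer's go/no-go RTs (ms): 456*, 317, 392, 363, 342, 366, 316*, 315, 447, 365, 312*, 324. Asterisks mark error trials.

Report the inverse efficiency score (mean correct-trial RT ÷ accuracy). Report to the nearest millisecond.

Correct trials (n=9): 317, 392, 363, 342, 366, 315, 447, 365, 324
Mean correct RT = 3231/9 = 359.0000 ms
Proportion correct = 9/12
IES = 359.0000 / (9/12) = 478.667 ms

479 ms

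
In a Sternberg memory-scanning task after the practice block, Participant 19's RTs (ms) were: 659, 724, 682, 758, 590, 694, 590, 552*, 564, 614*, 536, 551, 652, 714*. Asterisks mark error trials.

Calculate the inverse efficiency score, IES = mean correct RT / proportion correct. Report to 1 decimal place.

Correct trials (n=11): 659, 724, 682, 758, 590, 694, 590, 564, 536, 551, 652
Mean correct RT = 7000/11 = 636.3636 ms
Proportion correct = 11/14
IES = 636.3636 / (11/14) = 809.917 ms

809.9 ms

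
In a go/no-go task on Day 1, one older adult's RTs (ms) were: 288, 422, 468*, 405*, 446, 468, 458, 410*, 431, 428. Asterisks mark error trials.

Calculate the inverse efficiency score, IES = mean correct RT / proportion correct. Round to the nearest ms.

Correct trials (n=7): 288, 422, 446, 468, 458, 431, 428
Mean correct RT = 2941/7 = 420.1429 ms
Proportion correct = 7/10
IES = 420.1429 / (7/10) = 600.204 ms

600 ms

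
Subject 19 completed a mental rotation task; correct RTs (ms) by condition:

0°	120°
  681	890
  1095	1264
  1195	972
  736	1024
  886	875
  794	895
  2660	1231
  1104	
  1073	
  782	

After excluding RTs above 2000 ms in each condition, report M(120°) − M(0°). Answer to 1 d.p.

94.2 ms

0°: exclude 2660
M(0°) = 8346/9 = 927.333
M(120°) = 7151/7 = 1021.571
Difference = 1021.571 − 927.333 = 94.238 ms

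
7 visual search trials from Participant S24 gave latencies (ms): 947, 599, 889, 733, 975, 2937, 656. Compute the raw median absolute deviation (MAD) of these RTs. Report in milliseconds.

Sorted: 599, 656, 733, 889, 947, 975, 2937 → median = 889
|x − 889|: 58, 290, 0, 156, 86, 2048, 233
Sorted deviations: 0, 58, 86, 156, 233, 290, 2048 → MAD = 156

156 ms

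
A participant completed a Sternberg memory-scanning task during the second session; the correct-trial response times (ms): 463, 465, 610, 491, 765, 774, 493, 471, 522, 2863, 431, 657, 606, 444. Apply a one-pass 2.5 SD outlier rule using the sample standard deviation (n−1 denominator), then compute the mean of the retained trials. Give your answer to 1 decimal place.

553.2 ms

n = 14, ΣRT = 10055, M = 718.214
Σ(x−M)² = 5122356.36; s = √(5122356.36/13) = 627.716
Cutoffs: 718.214 ± 2.5·627.716 → [-851.1, 2287.5]
Outside: 2863 → excluded.
Retained (n=13): Σ = 7192, mean = 7192/13 = 553.231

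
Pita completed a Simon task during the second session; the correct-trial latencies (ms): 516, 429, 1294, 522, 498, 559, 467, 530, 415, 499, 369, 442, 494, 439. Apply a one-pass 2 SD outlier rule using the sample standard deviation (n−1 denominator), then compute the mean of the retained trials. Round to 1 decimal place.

475.3 ms

n = 14, ΣRT = 7473, M = 533.786
Σ(x−M)² = 657218.36; s = √(657218.36/13) = 224.845
Cutoffs: 533.786 ± 2·224.845 → [84.1, 983.5]
Outside: 1294 → excluded.
Retained (n=13): Σ = 6179, mean = 6179/13 = 475.308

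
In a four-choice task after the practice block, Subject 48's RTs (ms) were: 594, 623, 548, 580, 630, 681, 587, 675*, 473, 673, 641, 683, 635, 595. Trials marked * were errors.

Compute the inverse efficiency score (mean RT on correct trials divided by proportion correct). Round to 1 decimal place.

658.0 ms

Correct trials (n=13): 594, 623, 548, 580, 630, 681, 587, 473, 673, 641, 683, 635, 595
Mean correct RT = 7943/13 = 611.0000 ms
Proportion correct = 13/14
IES = 611.0000 / (13/14) = 658.000 ms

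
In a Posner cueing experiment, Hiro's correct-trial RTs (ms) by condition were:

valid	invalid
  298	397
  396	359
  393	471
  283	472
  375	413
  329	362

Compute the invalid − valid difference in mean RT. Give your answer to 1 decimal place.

66.7 ms

M(valid) = 2074/6 = 345.667
M(invalid) = 2474/6 = 412.333
Difference = 412.333 − 345.667 = 66.667 ms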